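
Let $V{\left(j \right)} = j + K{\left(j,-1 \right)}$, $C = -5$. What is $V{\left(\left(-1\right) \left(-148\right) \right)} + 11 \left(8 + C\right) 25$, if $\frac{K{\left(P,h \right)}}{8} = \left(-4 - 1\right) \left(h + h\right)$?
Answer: $1053$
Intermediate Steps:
$K{\left(P,h \right)} = - 80 h$ ($K{\left(P,h \right)} = 8 \left(-4 - 1\right) \left(h + h\right) = 8 \left(- 5 \cdot 2 h\right) = 8 \left(- 10 h\right) = - 80 h$)
$V{\left(j \right)} = 80 + j$ ($V{\left(j \right)} = j - -80 = j + 80 = 80 + j$)
$V{\left(\left(-1\right) \left(-148\right) \right)} + 11 \left(8 + C\right) 25 = \left(80 - -148\right) + 11 \left(8 - 5\right) 25 = \left(80 + 148\right) + 11 \cdot 3 \cdot 25 = 228 + 33 \cdot 25 = 228 + 825 = 1053$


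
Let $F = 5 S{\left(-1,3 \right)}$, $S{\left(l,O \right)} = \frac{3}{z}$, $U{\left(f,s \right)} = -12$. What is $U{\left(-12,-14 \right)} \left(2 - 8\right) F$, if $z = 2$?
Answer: $540$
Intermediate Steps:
$S{\left(l,O \right)} = \frac{3}{2}$
$F = \frac{15}{2}$ ($F = 5 \cdot \frac{3}{2} = \frac{15}{2} \approx 7.5$)
$U{\left(-12,-14 \right)} \left(2 - 8\right) F = - 12 \left(2 - 8\right) \frac{15}{2} = - 12 \left(\left(-6\right) \frac{15}{2}\right) = \left(-12\right) \left(-45\right) = 540$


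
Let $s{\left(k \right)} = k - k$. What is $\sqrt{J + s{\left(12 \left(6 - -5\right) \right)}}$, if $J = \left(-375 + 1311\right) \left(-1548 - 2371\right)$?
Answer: $6 i \sqrt{101894} \approx 1915.3 i$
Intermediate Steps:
$J = -3668184$ ($J = 936 \left(-3919\right) = -3668184$)
$s{\left(k \right)} = 0$
$\sqrt{J + s{\left(12 \left(6 - -5\right) \right)}} = \sqrt{-3668184 + 0} = \sqrt{-3668184} = 6 i \sqrt{101894}$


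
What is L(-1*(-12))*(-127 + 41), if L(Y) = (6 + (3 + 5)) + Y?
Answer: -2236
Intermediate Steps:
L(Y) = 14 + Y (L(Y) = (6 + 8) + Y = 14 + Y)
L(-1*(-12))*(-127 + 41) = (14 - 1*(-12))*(-127 + 41) = (14 + 12)*(-86) = 26*(-86) = -2236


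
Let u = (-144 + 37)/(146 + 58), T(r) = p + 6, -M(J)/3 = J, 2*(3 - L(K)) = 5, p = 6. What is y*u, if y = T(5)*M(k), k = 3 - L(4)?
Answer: 1605/34 ≈ 47.206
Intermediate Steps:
L(K) = 1/2 (L(K) = 3 - 1/2*5 = 3 - 5/2 = 1/2)
k = 5/2 (k = 3 - 1*1/2 = 3 - 1/2 = 5/2 ≈ 2.5000)
M(J) = -3*J
T(r) = 12 (T(r) = 6 + 6 = 12)
y = -90 (y = 12*(-3*5/2) = 12*(-15/2) = -90)
u = -107/204 ≈ -0.52451
y*u = -90*(-107/204) = 1605/34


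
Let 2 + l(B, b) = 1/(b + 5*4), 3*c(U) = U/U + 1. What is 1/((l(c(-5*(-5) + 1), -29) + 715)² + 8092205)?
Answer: 81/696633661 ≈ 1.1627e-7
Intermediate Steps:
c(U) = ⅔ (c(U) = (U/U + 1)/3 = (1 + 1)/3 = (⅓)*2 = ⅔)
l(B, b) = -2 + 1/(20 + b) (l(B, b) = -2 + 1/(b + 5*4) = -2 + 1/(b + 20) = -2 + 1/(20 + b))
1/((l(c(-5*(-5) + 1), -29) + 715)² + 8092205) = 1/(((-39 - 2*(-29))/(20 - 29) + 715)² + 8092205) = 1/(((-39 + 58)/(-9) + 715)² + 8092205) = 1/((-⅑*19 + 715)² + 8092205) = 1/((-19/9 + 715)² + 8092205) = 1/((6416/9)² + 8092205) = 1/(41165056/81 + 8092205) = 1/(696633661/81) = 81/696633661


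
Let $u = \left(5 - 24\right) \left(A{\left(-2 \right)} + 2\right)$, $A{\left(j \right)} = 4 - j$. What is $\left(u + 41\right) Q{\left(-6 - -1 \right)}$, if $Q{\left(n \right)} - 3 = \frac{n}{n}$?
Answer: $-444$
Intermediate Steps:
$u = -152$ ($u = \left(5 - 24\right) \left(\left(4 - -2\right) + 2\right) = \left(5 - 24\right) \left(\left(4 + 2\right) + 2\right) = - 19 \left(6 + 2\right) = \left(-19\right) 8 = -152$)
$Q{\left(n \right)} = 4$ ($Q{\left(n \right)} = 3 + \frac{n}{n} = 3 + 1 = 4$)
$\left(u + 41\right) Q{\left(-6 - -1 \right)} = \left(-152 + 41\right) 4 = \left(-111\right) 4 = -444$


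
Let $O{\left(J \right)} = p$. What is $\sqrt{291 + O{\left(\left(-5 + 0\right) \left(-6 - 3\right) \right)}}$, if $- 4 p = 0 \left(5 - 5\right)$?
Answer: $\sqrt{291} \approx 17.059$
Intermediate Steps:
$p = 0$ ($p = - \frac{0 \left(5 - 5\right)}{4} = - \frac{0 \cdot 0}{4} = \left(- \frac{1}{4}\right) 0 = 0$)
$O{\left(J \right)} = 0$
$\sqrt{291 + O{\left(\left(-5 + 0\right) \left(-6 - 3\right) \right)}} = \sqrt{291 + 0} = \sqrt{291}$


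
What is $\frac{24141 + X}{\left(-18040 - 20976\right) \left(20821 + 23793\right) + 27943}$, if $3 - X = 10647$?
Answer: $- \frac{4499}{580210627} \approx -7.7541 \cdot 10^{-6}$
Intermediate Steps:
$X = -10644$ ($X = 3 - 10647 = -10644$)
$\frac{24141 + X}{\left(-18040 - 20976\right) \left(20821 + 23793\right) + 27943} = \frac{24141 - 10644}{\left(-18040 - 20976\right) \left(20821 + 23793\right) + 27943} = \frac{13497}{\left(-39016\right) 44614 + 27943} = \frac{13497}{-1740659824 + 27943} = \frac{13497}{-1740631881} = 13497 \left(- \frac{1}{1740631881}\right) = - \frac{4499}{580210627}$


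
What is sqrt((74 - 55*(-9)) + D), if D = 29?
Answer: sqrt(598) ≈ 24.454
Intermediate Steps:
sqrt((74 - 55*(-9)) + D) = sqrt((74 - 55*(-9)) + 29) = sqrt((74 + 495) + 29) = sqrt(569 + 29) = sqrt(598)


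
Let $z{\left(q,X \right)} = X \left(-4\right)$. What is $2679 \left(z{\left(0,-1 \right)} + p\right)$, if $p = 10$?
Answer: $37506$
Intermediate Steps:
$z{\left(q,X \right)} = - 4 X$
$2679 \left(z{\left(0,-1 \right)} + p\right) = 2679 \left(\left(-4\right) \left(-1\right) + 10\right) = 2679 \left(4 + 10\right) = 2679 \cdot 14 = 37506$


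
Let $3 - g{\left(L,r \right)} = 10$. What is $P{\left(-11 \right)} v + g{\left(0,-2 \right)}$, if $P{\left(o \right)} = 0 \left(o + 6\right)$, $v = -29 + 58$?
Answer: $-7$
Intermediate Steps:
$g{\left(L,r \right)} = -7$ ($g{\left(L,r \right)} = 3 - 10 = -7$)
$v = 29$
$P{\left(o \right)} = 0$ ($P{\left(o \right)} = 0 \left(6 + o\right) = 0$)
$P{\left(-11 \right)} v + g{\left(0,-2 \right)} = 0 \cdot 29 - 7 = 0 - 7 = -7$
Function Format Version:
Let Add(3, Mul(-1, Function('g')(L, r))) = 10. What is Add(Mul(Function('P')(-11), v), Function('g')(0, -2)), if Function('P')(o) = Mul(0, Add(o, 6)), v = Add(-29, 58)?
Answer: -7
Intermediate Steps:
Function('g')(L, r) = -7 (Function('g')(L, r) = Add(3, Mul(-1, 10)) = Add(3, -10) = -7)
v = 29
Function('P')(o) = 0 (Function('P')(o) = Mul(0, Add(6, o)) = 0)
Add(Mul(Function('P')(-11), v), Function('g')(0, -2)) = Add(Mul(0, 29), -7) = Add(0, -7) = -7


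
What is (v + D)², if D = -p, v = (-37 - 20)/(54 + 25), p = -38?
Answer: 8673025/6241 ≈ 1389.7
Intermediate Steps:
v = -57/79 ≈ -0.72152
D = 38 (D = -1*(-38) = 38)
(v + D)² = (-57/79 + 38)² = (2945/79)² = 8673025/6241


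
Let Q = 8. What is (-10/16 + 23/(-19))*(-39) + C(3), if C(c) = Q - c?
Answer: 11641/152 ≈ 76.586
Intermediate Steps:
C(c) = 8 - c
(-10/16 + 23/(-19))*(-39) + C(3) = (-10/16 + 23/(-19))*(-39) + (8 - 1*3) = (-10*1/16 + 23*(-1/19))*(-39) + (8 - 3) = (-5/8 - 23/19)*(-39) + 5 = -279/152*(-39) + 5 = 10881/152 + 5 = 11641/152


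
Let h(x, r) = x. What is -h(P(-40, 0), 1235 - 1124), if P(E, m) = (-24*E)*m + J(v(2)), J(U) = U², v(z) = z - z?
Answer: 0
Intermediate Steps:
v(z) = 0
P(E, m) = -24*E*m (P(E, m) = (-24*E)*m + 0² = -24*E*m + 0 = -24*E*m)
-h(P(-40, 0), 1235 - 1124) = -(-24)*(-40)*0 = -1*0 = 0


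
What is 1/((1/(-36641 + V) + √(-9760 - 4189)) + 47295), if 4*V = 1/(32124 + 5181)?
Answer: 1413851954043746198538315/66868545123808726880797753814 - 29894321912667660361*I*√13949/66868545123808726880797753814 ≈ 2.1144e-5 - 5.2801e-8*I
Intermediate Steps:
V = 1/149220 (V = 1/(4*(32124 + 5181)) = (¼)/37305 = (¼)*(1/37305) = 1/149220 ≈ 6.7015e-6)
1/((1/(-36641 + V) + √(-9760 - 4189)) + 47295) = 1/((1/(-36641 + 1/149220) + √(-9760 - 4189)) + 47295) = 1/((1/(-5467570019/149220) + √(-13949)) + 47295) = 1/((-149220/5467570019 + I*√13949) + 47295) = 1/(258588723899385/5467570019 + I*√13949)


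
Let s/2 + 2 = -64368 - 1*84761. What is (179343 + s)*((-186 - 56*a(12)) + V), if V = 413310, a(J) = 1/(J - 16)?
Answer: -49129957822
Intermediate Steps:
a(J) = 1/(-16 + J)
s = -298262 (s = -4 + 2*(-64368 - 1*84761) = -4 + 2*(-64368 - 84761) = -4 + 2*(-149129) = -4 - 298258 = -298262)
(179343 + s)*((-186 - 56*a(12)) + V) = (179343 - 298262)*((-186 - 56/(-16 + 12)) + 413310) = -118919*((-186 - 56/(-4)) + 413310) = -118919*((-186 - 56*(-1/4)) + 413310) = -118919*((-186 + 14) + 413310) = -118919*(-172 + 413310) = -118919*413138 = -49129957822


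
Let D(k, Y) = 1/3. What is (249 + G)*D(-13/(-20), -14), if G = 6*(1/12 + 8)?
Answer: 595/6 ≈ 99.167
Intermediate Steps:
D(k, Y) = ⅓
G = 97/2 (G = 6*(1/12 + 8) = 6*(97/12) = 97/2 ≈ 48.500)
(249 + G)*D(-13/(-20), -14) = (249 + 97/2)*(⅓) = (595/2)*(⅓) = 595/6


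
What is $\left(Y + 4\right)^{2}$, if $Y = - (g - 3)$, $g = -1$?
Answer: $64$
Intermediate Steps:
$Y = 4$ ($Y = - (-1 - 3) = \left(-1\right) \left(-4\right) = 4$)
$\left(Y + 4\right)^{2} = \left(4 + 4\right)^{2} = 8^{2} = 64$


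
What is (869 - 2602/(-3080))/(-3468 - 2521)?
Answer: -1339561/9223060 ≈ -0.14524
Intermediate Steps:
(869 - 2602/(-3080))/(-3468 - 2521) = (869 - 2602*(-1/3080))/(-5989) = (869 + 1301/1540)*(-1/5989) = (1339561/1540)*(-1/5989) = -1339561/9223060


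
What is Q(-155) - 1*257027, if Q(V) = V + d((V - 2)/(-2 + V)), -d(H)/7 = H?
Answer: -257189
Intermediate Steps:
d(H) = -7*H
Q(V) = -7 + V (Q(V) = V - 7*(V - 2)/(-2 + V) = V - 7*(-2 + V)/(-2 + V) = V - 7*1 = V - 7 = -7 + V)
Q(-155) - 1*257027 = (-7 - 155) - 1*257027 = -162 - 257027 = -257189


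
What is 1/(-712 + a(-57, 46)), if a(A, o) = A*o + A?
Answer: -1/3391 ≈ -0.00029490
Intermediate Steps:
a(A, o) = A + A*o
1/(-712 + a(-57, 46)) = 1/(-712 - 57*(1 + 46)) = 1/(-712 - 57*47) = 1/(-712 - 2679) = 1/(-3391) = -1/3391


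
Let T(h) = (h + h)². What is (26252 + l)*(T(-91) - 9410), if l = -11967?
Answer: 338754490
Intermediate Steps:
T(h) = 4*h² (T(h) = (2*h)² = 4*h²)
(26252 + l)*(T(-91) - 9410) = (26252 - 11967)*(4*(-91)² - 9410) = 14285*(4*8281 - 9410) = 14285*(33124 - 9410) = 14285*23714 = 338754490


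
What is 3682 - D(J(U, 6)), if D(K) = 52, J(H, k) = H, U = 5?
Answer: 3630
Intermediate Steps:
3682 - D(J(U, 6)) = 3682 - 1*52 = 3682 - 52 = 3630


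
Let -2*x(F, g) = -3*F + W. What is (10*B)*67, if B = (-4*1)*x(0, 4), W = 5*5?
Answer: 33500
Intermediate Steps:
W = 25
x(F, g) = -25/2 + 3*F/2 (x(F, g) = -(-3*F + 25)/2 = -(25 - 3*F)/2 = -25/2 + 3*F/2)
B = 50 (B = (-4*1)*(-25/2 + (3/2)*0) = -4*(-25/2 + 0) = -4*(-25/2) = 50)
(10*B)*67 = (10*50)*67 = 500*67 = 33500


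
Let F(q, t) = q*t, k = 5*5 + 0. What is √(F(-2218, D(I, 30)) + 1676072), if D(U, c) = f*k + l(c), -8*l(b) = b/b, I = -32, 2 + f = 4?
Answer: √6261797/2 ≈ 1251.2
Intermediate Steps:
f = 2 (f = -2 + 4 = 2)
k = 25 (k = 25 + 0 = 25)
l(b) = -⅛ (l(b) = -b/(8*b) = -⅛*1 = -⅛)
D(U, c) = 399/8 (D(U, c) = 2*25 - ⅛ = 50 - ⅛ = 399/8)
√(F(-2218, D(I, 30)) + 1676072) = √(-2218*399/8 + 1676072) = √(-442491/4 + 1676072) = √(6261797/4) = √6261797/2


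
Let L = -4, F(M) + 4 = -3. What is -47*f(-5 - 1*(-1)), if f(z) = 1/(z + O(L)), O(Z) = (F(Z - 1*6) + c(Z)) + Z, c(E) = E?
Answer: 47/19 ≈ 2.4737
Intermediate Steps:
F(M) = -7 (F(M) = -4 - 3 = -7)
O(Z) = -7 + 2*Z (O(Z) = (-7 + Z) + Z = -7 + 2*Z)
f(z) = 1/(-15 + z) (f(z) = 1/(z + (-7 + 2*(-4))) = 1/(z + (-7 - 8)) = 1/(z - 15) = 1/(-15 + z))
-47*f(-5 - 1*(-1)) = -47/(-15 + (-5 - 1*(-1))) = -47/(-15 + (-5 + 1)) = -47/(-15 - 4) = -47/(-19) = -47*(-1/19) = 47/19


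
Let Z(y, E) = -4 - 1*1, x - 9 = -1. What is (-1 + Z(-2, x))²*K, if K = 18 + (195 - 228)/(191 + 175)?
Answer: 39330/61 ≈ 644.75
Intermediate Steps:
x = 8 (x = 9 - 1 = 8)
Z(y, E) = -5 (Z(y, E) = -4 - 1 = -5)
K = 2185/122 (K = 18 - 33/366 = 18 - 33*1/366 = 18 - 11/122 = 2185/122 ≈ 17.910)
(-1 + Z(-2, x))²*K = (-1 - 5)²*(2185/122) = (-6)²*(2185/122) = 36*(2185/122) = 39330/61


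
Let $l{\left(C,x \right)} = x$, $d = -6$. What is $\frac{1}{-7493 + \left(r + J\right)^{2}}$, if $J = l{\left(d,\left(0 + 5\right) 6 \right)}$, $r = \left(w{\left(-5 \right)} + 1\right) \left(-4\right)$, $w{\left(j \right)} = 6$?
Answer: $- \frac{1}{7489} \approx -0.00013353$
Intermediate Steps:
$r = -28$ ($r = \left(6 + 1\right) \left(-4\right) = 7 \left(-4\right) = -28$)
$J = 30$ ($J = \left(0 + 5\right) 6 = 5 \cdot 6 = 30$)
$\frac{1}{-7493 + \left(r + J\right)^{2}} = \frac{1}{-7493 + \left(-28 + 30\right)^{2}} = \frac{1}{-7493 + 2^{2}} = \frac{1}{-7493 + 4} = \frac{1}{-7489} = - \frac{1}{7489}$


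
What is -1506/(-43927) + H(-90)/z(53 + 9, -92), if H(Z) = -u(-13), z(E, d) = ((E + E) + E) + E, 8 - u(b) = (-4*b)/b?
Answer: -1239/87854 ≈ -0.014103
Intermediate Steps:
u(b) = 12 (u(b) = 8 - (-4*b)/b = 8 - 1*(-4) = 8 + 4 = 12)
z(E, d) = 4*E (z(E, d) = (2*E + E) + E = 3*E + E = 4*E)
H(Z) = -12 (H(Z) = -1*12 = -12)
-1506/(-43927) + H(-90)/z(53 + 9, -92) = -1506/(-43927) - 12*1/(4*(53 + 9)) = -1506*(-1/43927) - 12/(4*62) = 1506/43927 - 12/248 = 1506/43927 - 12*1/248 = 1506/43927 - 3/62 = -1239/87854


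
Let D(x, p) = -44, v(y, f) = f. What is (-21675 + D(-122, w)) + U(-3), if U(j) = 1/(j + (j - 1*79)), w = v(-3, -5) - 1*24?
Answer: -1846116/85 ≈ -21719.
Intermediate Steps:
w = -29 (w = -5 - 1*24 = -5 - 24 = -29)
U(j) = 1/(-79 + 2*j) (U(j) = 1/(j + (j - 79)) = 1/(j + (-79 + j)) = 1/(-79 + 2*j))
(-21675 + D(-122, w)) + U(-3) = (-21675 - 44) + 1/(-79 + 2*(-3)) = -21719 + 1/(-79 - 6) = -21719 + 1/(-85) = -21719 - 1/85 = -1846116/85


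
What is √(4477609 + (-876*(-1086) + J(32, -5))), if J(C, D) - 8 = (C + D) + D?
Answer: 5*√217159 ≈ 2330.0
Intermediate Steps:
J(C, D) = 8 + C + 2*D (J(C, D) = 8 + ((C + D) + D) = 8 + (C + 2*D) = 8 + C + 2*D)
√(4477609 + (-876*(-1086) + J(32, -5))) = √(4477609 + (-876*(-1086) + (8 + 32 + 2*(-5)))) = √(4477609 + (951336 + (8 + 32 - 10))) = √(4477609 + (951336 + 30)) = √(4477609 + 951366) = √5428975 = 5*√217159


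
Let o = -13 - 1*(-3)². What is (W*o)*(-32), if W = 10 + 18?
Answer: 19712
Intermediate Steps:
o = -22 (o = -13 - 1*9 = -13 - 9 = -22)
W = 28
(W*o)*(-32) = (28*(-22))*(-32) = -616*(-32) = 19712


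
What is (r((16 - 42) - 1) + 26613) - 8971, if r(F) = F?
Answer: 17615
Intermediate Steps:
(r((16 - 42) - 1) + 26613) - 8971 = (((16 - 42) - 1) + 26613) - 8971 = ((-26 - 1) + 26613) - 8971 = (-27 + 26613) - 8971 = 26586 - 8971 = 17615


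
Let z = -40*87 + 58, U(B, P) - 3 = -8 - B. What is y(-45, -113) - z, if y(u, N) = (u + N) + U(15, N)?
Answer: 3244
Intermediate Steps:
U(B, P) = -5 - B (U(B, P) = 3 + (-8 - B) = -5 - B)
y(u, N) = -20 + N + u (y(u, N) = (u + N) + (-5 - 1*15) = (N + u) + (-5 - 15) = (N + u) - 20 = -20 + N + u)
z = -3422 (z = -3480 + 58 = -3422)
y(-45, -113) - z = (-20 - 113 - 45) - 1*(-3422) = -178 + 3422 = 3244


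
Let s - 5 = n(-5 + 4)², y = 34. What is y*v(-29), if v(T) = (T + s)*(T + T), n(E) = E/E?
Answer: 45356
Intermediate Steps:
n(E) = 1
s = 6 (s = 5 + 1² = 5 + 1 = 6)
v(T) = 2*T*(6 + T) (v(T) = (T + 6)*(T + T) = (6 + T)*(2*T) = 2*T*(6 + T))
y*v(-29) = 34*(2*(-29)*(6 - 29)) = 34*(2*(-29)*(-23)) = 34*1334 = 45356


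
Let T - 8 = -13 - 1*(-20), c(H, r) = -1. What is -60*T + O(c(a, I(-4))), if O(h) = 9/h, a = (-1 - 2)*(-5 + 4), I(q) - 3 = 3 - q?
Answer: -909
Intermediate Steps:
I(q) = 6 - q (I(q) = 3 + (3 - q) = 6 - q)
a = 3 (a = -3*(-1) = 3)
T = 15 (T = 8 + (-13 - 1*(-20)) = 8 + (-13 + 20) = 8 + 7 = 15)
-60*T + O(c(a, I(-4))) = -60*15 + 9/(-1) = -900 + 9*(-1) = -900 - 9 = -909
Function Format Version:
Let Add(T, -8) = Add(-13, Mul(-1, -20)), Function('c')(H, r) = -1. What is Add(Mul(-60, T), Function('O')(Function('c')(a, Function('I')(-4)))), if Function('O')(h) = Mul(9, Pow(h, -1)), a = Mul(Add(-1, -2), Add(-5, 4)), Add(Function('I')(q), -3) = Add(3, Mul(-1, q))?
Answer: -909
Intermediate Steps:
Function('I')(q) = Add(6, Mul(-1, q)) (Function('I')(q) = Add(3, Add(3, Mul(-1, q))) = Add(6, Mul(-1, q)))
a = 3 (a = Mul(-3, -1) = 3)
T = 15 (T = Add(8, Add(-13, Mul(-1, -20))) = Add(8, Add(-13, 20)) = Add(8, 7) = 15)
Add(Mul(-60, T), Function('O')(Function('c')(a, Function('I')(-4)))) = Add(Mul(-60, 15), Mul(9, Pow(-1, -1))) = Add(-900, Mul(9, -1)) = Add(-900, -9) = -909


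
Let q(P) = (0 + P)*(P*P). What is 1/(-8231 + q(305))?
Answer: 1/28364394 ≈ 3.5255e-8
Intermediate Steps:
q(P) = P³ (q(P) = P*P² = P³)
1/(-8231 + q(305)) = 1/(-8231 + 305³) = 1/(-8231 + 28372625) = 1/28364394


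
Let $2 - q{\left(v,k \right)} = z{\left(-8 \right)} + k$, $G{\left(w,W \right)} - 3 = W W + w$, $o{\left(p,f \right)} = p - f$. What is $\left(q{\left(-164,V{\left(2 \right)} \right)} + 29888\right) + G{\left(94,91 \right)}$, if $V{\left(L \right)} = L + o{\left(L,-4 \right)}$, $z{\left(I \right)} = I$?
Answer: $38268$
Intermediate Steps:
$G{\left(w,W \right)} = 3 + w + W^{2}$ ($G{\left(w,W \right)} = 3 + \left(W W + w\right) = 3 + \left(W^{2} + w\right) = 3 + \left(w + W^{2}\right) = 3 + w + W^{2}$)
$V{\left(L \right)} = 4 + 2 L$ ($V{\left(L \right)} = L + \left(L - -4\right) = L + \left(L + 4\right) = L + \left(4 + L\right) = 4 + 2 L$)
$q{\left(v,k \right)} = 10 - k$ ($q{\left(v,k \right)} = 2 - \left(-8 + k\right) = 10 - k$)
$\left(q{\left(-164,V{\left(2 \right)} \right)} + 29888\right) + G{\left(94,91 \right)} = \left(\left(10 - \left(4 + 2 \cdot 2\right)\right) + 29888\right) + \left(3 + 94 + 91^{2}\right) = \left(\left(10 - \left(4 + 4\right)\right) + 29888\right) + \left(3 + 94 + 8281\right) = \left(\left(10 - 8\right) + 29888\right) + 8378 = \left(2 + 29888\right) + 8378 = 29890 + 8378 = 38268$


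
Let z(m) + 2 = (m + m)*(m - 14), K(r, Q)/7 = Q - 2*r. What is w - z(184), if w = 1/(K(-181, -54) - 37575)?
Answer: -2215741803/35419 ≈ -62558.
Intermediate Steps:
K(r, Q) = -14*r + 7*Q (K(r, Q) = 7*(Q - 2*r) = -14*r + 7*Q)
w = -1/35419 (w = 1/((-14*(-181) + 7*(-54)) - 37575) = 1/((2534 - 378) - 37575) = 1/(2156 - 37575) = 1/(-35419) = -1/35419 ≈ -2.8233e-5)
z(m) = -2 + 2*m*(-14 + m) (z(m) = -2 + (m + m)*(m - 14) = -2 + (2*m)*(-14 + m) = -2 + 2*m*(-14 + m))
w - z(184) = -1/35419 - (-2 - 28*184 + 2*184**2) = -1/35419 - (-2 - 5152 + 2*33856) = -1/35419 - (-2 - 5152 + 67712) = -1/35419 - 1*62558 = -1/35419 - 62558 = -2215741803/35419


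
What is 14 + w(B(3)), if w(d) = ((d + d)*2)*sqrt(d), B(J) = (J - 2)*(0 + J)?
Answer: 14 + 12*sqrt(3) ≈ 34.785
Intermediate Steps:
B(J) = J*(-2 + J) (B(J) = (-2 + J)*J = J*(-2 + J))
w(d) = 4*d**(3/2) (w(d) = ((2*d)*2)*sqrt(d) = (4*d)*sqrt(d) = 4*d**(3/2))
14 + w(B(3)) = 14 + 4*(3*(-2 + 3))**(3/2) = 14 + 4*(3*1)**(3/2) = 14 + 4*3**(3/2) = 14 + 4*(3*sqrt(3)) = 14 + 12*sqrt(3)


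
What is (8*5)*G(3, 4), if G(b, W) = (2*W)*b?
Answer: 960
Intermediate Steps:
G(b, W) = 2*W*b
(8*5)*G(3, 4) = (8*5)*(2*4*3) = 40*24 = 960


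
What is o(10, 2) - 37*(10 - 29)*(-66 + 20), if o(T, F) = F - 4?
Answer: -32340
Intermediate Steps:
o(T, F) = -4 + F
o(10, 2) - 37*(10 - 29)*(-66 + 20) = (-4 + 2) - 37*(10 - 29)*(-66 + 20) = -2 - (-703)*(-46) = -2 - 37*874 = -2 - 32338 = -32340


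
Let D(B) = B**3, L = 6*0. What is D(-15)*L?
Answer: 0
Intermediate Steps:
L = 0
D(-15)*L = (-15)**3*0 = -3375*0 = 0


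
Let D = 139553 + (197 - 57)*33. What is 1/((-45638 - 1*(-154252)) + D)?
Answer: 1/252787 ≈ 3.9559e-6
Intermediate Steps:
D = 144173 (D = 139553 + 140*33 = 139553 + 4620 = 144173)
1/((-45638 - 1*(-154252)) + D) = 1/((-45638 - 1*(-154252)) + 144173) = 1/((-45638 + 154252) + 144173) = 1/(108614 + 144173) = 1/252787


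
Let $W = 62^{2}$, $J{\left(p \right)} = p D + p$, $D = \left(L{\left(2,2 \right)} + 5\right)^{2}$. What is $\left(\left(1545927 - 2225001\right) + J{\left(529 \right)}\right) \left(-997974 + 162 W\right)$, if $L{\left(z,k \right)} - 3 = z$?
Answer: $234770783670$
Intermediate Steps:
$L{\left(z,k \right)} = 3 + z$
$D = 100$ ($D = \left(\left(3 + 2\right) + 5\right)^{2} = \left(5 + 5\right)^{2} = 10^{2} = 100$)
$J{\left(p \right)} = 101 p$ ($J{\left(p \right)} = p 100 + p = 100 p + p = 101 p$)
$W = 3844$
$\left(\left(1545927 - 2225001\right) + J{\left(529 \right)}\right) \left(-997974 + 162 W\right) = \left(\left(1545927 - 2225001\right) + 101 \cdot 529\right) \left(-997974 + 162 \cdot 3844\right) = \left(\left(1545927 - 2225001\right) + 53429\right) \left(-997974 + 622728\right) = \left(-679074 + 53429\right) \left(-375246\right) = \left(-625645\right) \left(-375246\right) = 234770783670$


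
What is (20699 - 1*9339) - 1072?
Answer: 10288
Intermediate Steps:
(20699 - 1*9339) - 1072 = (20699 - 9339) - 1072 = 11360 - 1072 = 10288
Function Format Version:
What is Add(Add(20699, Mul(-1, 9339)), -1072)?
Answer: 10288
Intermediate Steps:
Add(Add(20699, Mul(-1, 9339)), -1072) = Add(Add(20699, -9339), -1072) = Add(11360, -1072) = 10288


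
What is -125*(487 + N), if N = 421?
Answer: -113500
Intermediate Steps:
-125*(487 + N) = -125*(487 + 421) = -125*908 = -113500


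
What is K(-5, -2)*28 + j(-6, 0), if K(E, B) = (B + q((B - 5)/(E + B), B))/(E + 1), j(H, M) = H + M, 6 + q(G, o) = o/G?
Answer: 64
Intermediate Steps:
q(G, o) = -6 + o/G
K(E, B) = (-6 + B + B*(B + E)/(-5 + B))/(1 + E) (K(E, B) = (B + (-6 + B/(((B - 5)/(E + B)))))/(E + 1) = (B + (-6 + B/(((-5 + B)/(B + E)))))/(1 + E) = (B + (-6 + B*((B + E)/(-5 + B))))/(1 + E) = (B + (-6 + B*(B + E)/(-5 + B)))/(1 + E) = (-6 + B + B*(B + E)/(-5 + B))/(1 + E))
K(-5, -2)*28 + j(-6, 0) = ((30 - 6*(-2) - 2*(-5 - 2) - 2*(-2 - 5))/((1 - 5)*(-5 - 2)))*28 + (-6 + 0) = ((30 + 12 - 2*(-7) - 2*(-7))/(-4*(-7)))*28 - 6 = -1/4*(-1/7)*(30 + 12 + 14 + 14)*28 - 6 = -1/4*(-1/7)*70*28 - 6 = (5/2)*28 - 6 = 70 - 6 = 64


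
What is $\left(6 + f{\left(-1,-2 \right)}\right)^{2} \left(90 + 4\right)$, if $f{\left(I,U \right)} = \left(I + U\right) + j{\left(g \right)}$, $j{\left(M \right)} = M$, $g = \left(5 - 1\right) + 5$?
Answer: $13536$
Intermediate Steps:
$g = 9$ ($g = 4 + 5 = 9$)
$f{\left(I,U \right)} = 9 + I + U$ ($f{\left(I,U \right)} = \left(I + U\right) + 9 = 9 + I + U$)
$\left(6 + f{\left(-1,-2 \right)}\right)^{2} \left(90 + 4\right) = \left(6 - -6\right)^{2} \left(90 + 4\right) = \left(6 + 6\right)^{2} \cdot 94 = 12^{2} \cdot 94 = 144 \cdot 94 = 13536$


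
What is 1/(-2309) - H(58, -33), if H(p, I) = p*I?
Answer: 4419425/2309 ≈ 1914.0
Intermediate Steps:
H(p, I) = I*p
1/(-2309) - H(58, -33) = 1/(-2309) - (-33)*58 = -1/2309 - 1*(-1914) = -1/2309 + 1914 = 4419425/2309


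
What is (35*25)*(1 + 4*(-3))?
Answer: -9625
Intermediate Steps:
(35*25)*(1 + 4*(-3)) = 875*(1 - 12) = 875*(-11) = -9625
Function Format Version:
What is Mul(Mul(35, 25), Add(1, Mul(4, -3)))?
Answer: -9625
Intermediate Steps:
Mul(Mul(35, 25), Add(1, Mul(4, -3))) = Mul(875, Add(1, -12)) = Mul(875, -11) = -9625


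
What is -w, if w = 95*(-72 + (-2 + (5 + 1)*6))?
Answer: 3610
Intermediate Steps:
w = -3610 (w = 95*(-72 + (-2 + 6*6)) = 95*(-72 + (-2 + 36)) = 95*(-72 + 34) = 95*(-38) = -3610)
-w = -1*(-3610) = 3610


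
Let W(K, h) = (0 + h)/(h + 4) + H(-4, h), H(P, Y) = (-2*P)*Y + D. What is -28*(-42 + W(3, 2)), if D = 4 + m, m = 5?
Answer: 1400/3 ≈ 466.67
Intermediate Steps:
D = 9 (D = 4 + 5 = 9)
H(P, Y) = 9 - 2*P*Y (H(P, Y) = (-2*P)*Y + 9 = -2*P*Y + 9 = 9 - 2*P*Y)
W(K, h) = 9 + 8*h + h/(4 + h) (W(K, h) = (0 + h)/(h + 4) + (9 - 2*(-4)*h) = h/(4 + h) + (9 + 8*h) = 9 + 8*h + h/(4 + h))
-28*(-42 + W(3, 2)) = -28*(-42 + 2*(18 + 4*2**2 + 21*2)/(4 + 2)) = -28*(-42 + 2*(18 + 4*4 + 42)/6) = -28*(-42 + 2*(1/6)*(18 + 16 + 42)) = -28*(-42 + 2*(1/6)*76) = -28*(-42 + 76/3) = -28*(-50/3) = 1400/3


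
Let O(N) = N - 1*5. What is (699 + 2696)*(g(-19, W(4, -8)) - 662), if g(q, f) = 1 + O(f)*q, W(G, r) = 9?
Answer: -2502115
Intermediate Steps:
O(N) = -5 + N (O(N) = N - 5 = -5 + N)
g(q, f) = 1 + q*(-5 + f) (g(q, f) = 1 + (-5 + f)*q = 1 + q*(-5 + f))
(699 + 2696)*(g(-19, W(4, -8)) - 662) = (699 + 2696)*((1 - 19*(-5 + 9)) - 662) = 3395*((1 - 19*4) - 662) = 3395*((1 - 76) - 662) = 3395*(-75 - 662) = 3395*(-737) = -2502115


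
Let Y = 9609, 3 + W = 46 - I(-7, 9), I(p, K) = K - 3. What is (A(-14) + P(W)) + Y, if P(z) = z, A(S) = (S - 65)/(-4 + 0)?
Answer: 38663/4 ≈ 9665.8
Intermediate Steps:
A(S) = 65/4 - S/4 (A(S) = (-65 + S)/(-4) = (-65 + S)*(-1/4) = 65/4 - S/4)
I(p, K) = -3 + K
W = 37 (W = -3 + (46 - (-3 + 9)) = -3 + (46 - 1*6) = -3 + (46 - 6) = -3 + 40 = 37)
(A(-14) + P(W)) + Y = ((65/4 - 1/4*(-14)) + 37) + 9609 = ((65/4 + 7/2) + 37) + 9609 = (79/4 + 37) + 9609 = 227/4 + 9609 = 38663/4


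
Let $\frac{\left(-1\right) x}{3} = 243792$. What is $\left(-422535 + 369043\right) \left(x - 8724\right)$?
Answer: $39589429200$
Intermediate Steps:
$x = -731376$ ($x = \left(-3\right) 243792 = -731376$)
$\left(-422535 + 369043\right) \left(x - 8724\right) = \left(-422535 + 369043\right) \left(-731376 - 8724\right) = \left(-53492\right) \left(-740100\right) = 39589429200$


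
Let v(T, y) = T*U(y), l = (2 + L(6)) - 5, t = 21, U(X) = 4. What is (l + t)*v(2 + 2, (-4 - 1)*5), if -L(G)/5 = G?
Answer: -192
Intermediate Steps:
L(G) = -5*G
l = -33 (l = (2 - 5*6) - 5 = (2 - 30) - 5 = -28 - 5 = -33)
v(T, y) = 4*T (v(T, y) = T*4 = 4*T)
(l + t)*v(2 + 2, (-4 - 1)*5) = (-33 + 21)*(4*(2 + 2)) = -48*4 = -12*16 = -192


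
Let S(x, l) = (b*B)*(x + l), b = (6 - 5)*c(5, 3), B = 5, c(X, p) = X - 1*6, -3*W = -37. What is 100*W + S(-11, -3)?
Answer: 3910/3 ≈ 1303.3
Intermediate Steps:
W = 37/3 (W = -⅓*(-37) = 37/3 ≈ 12.333)
c(X, p) = -6 + X (c(X, p) = X - 6 = -6 + X)
b = -1 (b = (6 - 5)*(-6 + 5) = 1*(-1) = -1)
S(x, l) = -5*l - 5*x (S(x, l) = (-1*5)*(x + l) = -5*(l + x) = -5*l - 5*x)
100*W + S(-11, -3) = 100*(37/3) + (-5*(-3) - 5*(-11)) = 3700/3 + (15 + 55) = 3700/3 + 70 = 3910/3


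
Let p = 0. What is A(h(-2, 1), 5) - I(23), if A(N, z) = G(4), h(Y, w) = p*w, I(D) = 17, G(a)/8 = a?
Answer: 15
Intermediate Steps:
G(a) = 8*a
h(Y, w) = 0 (h(Y, w) = 0*w = 0)
A(N, z) = 32 (A(N, z) = 8*4 = 32)
A(h(-2, 1), 5) - I(23) = 32 - 1*17 = 32 - 17 = 15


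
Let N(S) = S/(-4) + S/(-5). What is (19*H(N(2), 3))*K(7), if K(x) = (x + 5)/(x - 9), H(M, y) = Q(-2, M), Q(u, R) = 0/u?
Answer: 0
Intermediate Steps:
Q(u, R) = 0
N(S) = -9*S/20 (N(S) = S*(-1/4) + S*(-1/5) = -S/4 - S/5 = -9*S/20)
H(M, y) = 0
K(x) = (5 + x)/(-9 + x)
(19*H(N(2), 3))*K(7) = (19*0)*((5 + 7)/(-9 + 7)) = 0*(12/(-2)) = 0*(-1/2*12) = 0*(-6) = 0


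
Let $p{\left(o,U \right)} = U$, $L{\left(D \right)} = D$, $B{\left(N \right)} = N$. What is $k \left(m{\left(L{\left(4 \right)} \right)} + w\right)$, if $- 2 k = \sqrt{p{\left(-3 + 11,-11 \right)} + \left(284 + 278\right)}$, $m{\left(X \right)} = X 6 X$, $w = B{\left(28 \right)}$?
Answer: $- 62 \sqrt{551} \approx -1455.3$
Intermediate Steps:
$w = 28$
$m{\left(X \right)} = 6 X^{2}$ ($m{\left(X \right)} = 6 X X = 6 X^{2}$)
$k = - \frac{\sqrt{551}}{2}$ ($k = - \frac{\sqrt{-11 + \left(284 + 278\right)}}{2} = - \frac{\sqrt{-11 + 562}}{2} = - \frac{\sqrt{551}}{2} \approx -11.737$)
$k \left(m{\left(L{\left(4 \right)} \right)} + w\right) = - \frac{\sqrt{551}}{2} \left(6 \cdot 4^{2} + 28\right) = - \frac{\sqrt{551}}{2} \left(6 \cdot 16 + 28\right) = - \frac{\sqrt{551}}{2} \left(96 + 28\right) = - \frac{\sqrt{551}}{2} \cdot 124 = - 62 \sqrt{551}$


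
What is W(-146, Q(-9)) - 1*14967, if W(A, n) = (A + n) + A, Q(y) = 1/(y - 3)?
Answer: -183109/12 ≈ -15259.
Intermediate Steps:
Q(y) = 1/(-3 + y)
W(A, n) = n + 2*A
W(-146, Q(-9)) - 1*14967 = (1/(-3 - 9) + 2*(-146)) - 1*14967 = (1/(-12) - 292) - 14967 = (-1/12 - 292) - 14967 = -3505/12 - 14967 = -183109/12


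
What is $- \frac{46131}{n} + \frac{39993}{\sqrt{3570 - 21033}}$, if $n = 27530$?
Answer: $- \frac{46131}{27530} - \frac{13331 i \sqrt{17463}}{5821} \approx -1.6757 - 302.64 i$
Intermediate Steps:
$- \frac{46131}{n} + \frac{39993}{\sqrt{3570 - 21033}} = - \frac{46131}{27530} + \frac{39993}{\sqrt{3570 - 21033}} = \left(-46131\right) \frac{1}{27530} + \frac{39993}{\sqrt{-17463}} = - \frac{46131}{27530} + \frac{39993}{i \sqrt{17463}} = - \frac{46131}{27530} + 39993 \left(- \frac{i \sqrt{17463}}{17463}\right) = - \frac{46131}{27530} - \frac{13331 i \sqrt{17463}}{5821}$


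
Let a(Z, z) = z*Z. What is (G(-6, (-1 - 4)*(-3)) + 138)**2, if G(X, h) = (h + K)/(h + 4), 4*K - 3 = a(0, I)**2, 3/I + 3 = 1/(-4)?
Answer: 111323601/5776 ≈ 19273.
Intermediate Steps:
I = -12/13 (I = 3/(-3 + 1/(-4)) = 3/(-3 + 1*(-1/4)) = 3/(-3 - 1/4) = 3/(-13/4) = 3*(-4/13) = -12/13 ≈ -0.92308)
a(Z, z) = Z*z
K = 3/4 (K = 3/4 + (0*(-12/13))**2/4 = 3/4 + (1/4)*0**2 = 3/4 + (1/4)*0 = 3/4 + 0 = 3/4 ≈ 0.75000)
G(X, h) = (3/4 + h)/(4 + h) (G(X, h) = (h + 3/4)/(h + 4) = (3/4 + h)/(4 + h))
(G(-6, (-1 - 4)*(-3)) + 138)**2 = ((3/4 + (-1 - 4)*(-3))/(4 + (-1 - 4)*(-3)) + 138)**2 = ((3/4 - 5*(-3))/(4 - 5*(-3)) + 138)**2 = ((3/4 + 15)/(4 + 15) + 138)**2 = ((63/4)/19 + 138)**2 = ((1/19)*(63/4) + 138)**2 = (63/76 + 138)**2 = (10551/76)**2 = 111323601/5776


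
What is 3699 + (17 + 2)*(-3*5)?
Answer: 3414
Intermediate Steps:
3699 + (17 + 2)*(-3*5) = 3699 + 19*(-15) = 3699 - 285 = 3414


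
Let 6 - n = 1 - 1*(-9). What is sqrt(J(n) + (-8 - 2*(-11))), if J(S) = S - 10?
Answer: 0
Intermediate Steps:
n = -4 (n = 6 - (1 - 1*(-9)) = 6 - (1 + 9) = 6 - 1*10 = 6 - 10 = -4)
J(S) = -10 + S
sqrt(J(n) + (-8 - 2*(-11))) = sqrt((-10 - 4) + (-8 - 2*(-11))) = sqrt(-14 + (-8 + 22)) = sqrt(-14 + 14) = sqrt(0) = 0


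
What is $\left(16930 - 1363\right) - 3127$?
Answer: $12440$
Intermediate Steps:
$\left(16930 - 1363\right) - 3127 = 15567 - 3127 = 12440$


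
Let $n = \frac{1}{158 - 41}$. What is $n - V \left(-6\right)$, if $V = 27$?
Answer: $\frac{18}{13} \approx 1.3846$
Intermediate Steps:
$n = \frac{1}{117} \approx 0.008547$
$n - V \left(-6\right) = \frac{\left(-1\right) 27 \left(-6\right)}{117} = \frac{\left(-27\right) \left(-6\right)}{117} = \frac{1}{117} \cdot 162 = \frac{18}{13}$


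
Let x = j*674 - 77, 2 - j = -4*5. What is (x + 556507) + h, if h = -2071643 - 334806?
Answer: -1835191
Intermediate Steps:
j = 22 (j = 2 - (-4)*5 = 2 - 1*(-20) = 2 + 20 = 22)
x = 14751 (x = 22*674 - 77 = 14828 - 77 = 14751)
h = -2406449
(x + 556507) + h = (14751 + 556507) - 2406449 = 571258 - 2406449 = -1835191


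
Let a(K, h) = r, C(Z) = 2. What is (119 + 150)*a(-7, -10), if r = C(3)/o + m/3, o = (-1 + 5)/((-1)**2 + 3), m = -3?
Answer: 269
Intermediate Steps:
o = 1 (o = 4/(1 + 3) = 4/4 = 4*(1/4) = 1)
r = 1 (r = 2/1 - 3/3 = 2*1 - 3*1/3 = 2 - 1 = 1)
a(K, h) = 1
(119 + 150)*a(-7, -10) = (119 + 150)*1 = 269*1 = 269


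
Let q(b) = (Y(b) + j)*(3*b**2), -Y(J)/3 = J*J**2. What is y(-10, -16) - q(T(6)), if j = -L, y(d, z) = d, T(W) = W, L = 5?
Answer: 70514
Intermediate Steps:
Y(J) = -3*J**3 (Y(J) = -3*J*J**2 = -3*J**3)
j = -5 (j = -1*5 = -5)
q(b) = 3*b**2*(-5 - 3*b**3) (q(b) = (-3*b**3 - 5)*(3*b**2) = (-5 - 3*b**3)*(3*b**2) = 3*b**2*(-5 - 3*b**3))
y(-10, -16) - q(T(6)) = -10 - 6**2*(-15 - 9*6**3) = -10 - 36*(-15 - 9*216) = -10 - 36*(-15 - 1944) = -10 - 36*(-1959) = -10 - 1*(-70524) = -10 + 70524 = 70514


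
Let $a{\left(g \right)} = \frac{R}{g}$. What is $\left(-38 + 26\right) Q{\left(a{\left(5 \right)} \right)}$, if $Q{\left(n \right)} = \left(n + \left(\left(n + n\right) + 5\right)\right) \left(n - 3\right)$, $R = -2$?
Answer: $\frac{3876}{25} \approx 155.04$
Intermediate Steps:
$a{\left(g \right)} = - \frac{2}{g}$
$Q{\left(n \right)} = \left(-3 + n\right) \left(5 + 3 n\right)$ ($Q{\left(n \right)} = \left(n + \left(2 n + 5\right)\right) \left(-3 + n\right) = \left(n + \left(5 + 2 n\right)\right) \left(-3 + n\right) = \left(5 + 3 n\right) \left(-3 + n\right) = \left(-3 + n\right) \left(5 + 3 n\right)$)
$\left(-38 + 26\right) Q{\left(a{\left(5 \right)} \right)} = \left(-38 + 26\right) \left(-15 - 4 \left(- \frac{2}{5}\right) + 3 \left(- \frac{2}{5}\right)^{2}\right) = - 12 \left(-15 - 4 \left(\left(-2\right) \frac{1}{5}\right) + 3 \left(\left(-2\right) \frac{1}{5}\right)^{2}\right) = - 12 \left(-15 - - \frac{8}{5} + 3 \left(- \frac{2}{5}\right)^{2}\right) = - 12 \left(-15 + \frac{8}{5} + 3 \cdot \frac{4}{25}\right) = - 12 \left(-15 + \frac{8}{5} + \frac{12}{25}\right) = \left(-12\right) \left(- \frac{323}{25}\right) = \frac{3876}{25}$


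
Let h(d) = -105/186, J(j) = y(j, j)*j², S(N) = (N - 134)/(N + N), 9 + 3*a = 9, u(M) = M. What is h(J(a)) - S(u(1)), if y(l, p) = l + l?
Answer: 2044/31 ≈ 65.935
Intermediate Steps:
y(l, p) = 2*l
a = 0 (a = -3 + (⅓)*9 = -3 + 3 = 0)
S(N) = (-134 + N)/(2*N) (S(N) = (-134 + N)/((2*N)) = (-134 + N)*(1/(2*N)) = (-134 + N)/(2*N))
J(j) = 2*j³ (J(j) = (2*j)*j² = 2*j³)
h(d) = -35/62 (h(d) = -105*1/186 = -35/62)
h(J(a)) - S(u(1)) = -35/62 - (-134 + 1)/(2*1) = -35/62 - (-133)/2 = -35/62 - 1*(-133/2) = -35/62 + 133/2 = 2044/31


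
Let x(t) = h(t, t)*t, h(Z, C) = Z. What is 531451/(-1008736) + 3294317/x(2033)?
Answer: 1126561871173/4169195665504 ≈ 0.27021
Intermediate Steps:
x(t) = t² (x(t) = t*t = t²)
531451/(-1008736) + 3294317/x(2033) = 531451/(-1008736) + 3294317/(2033²) = 531451*(-1/1008736) + 3294317/4133089 = -531451/1008736 + 3294317*(1/4133089) = -531451/1008736 + 3294317/4133089 = 1126561871173/4169195665504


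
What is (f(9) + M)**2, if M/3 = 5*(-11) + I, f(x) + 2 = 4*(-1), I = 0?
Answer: 29241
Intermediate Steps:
f(x) = -6 (f(x) = -2 + 4*(-1) = -2 - 4 = -6)
M = -165 (M = 3*(5*(-11) + 0) = 3*(-55 + 0) = 3*(-55) = -165)
(f(9) + M)**2 = (-6 - 165)**2 = (-171)**2 = 29241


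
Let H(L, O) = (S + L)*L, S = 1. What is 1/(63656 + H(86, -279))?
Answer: 1/71138 ≈ 1.4057e-5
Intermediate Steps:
H(L, O) = L*(1 + L) (H(L, O) = (1 + L)*L = L*(1 + L))
1/(63656 + H(86, -279)) = 1/(63656 + 86*(1 + 86)) = 1/(63656 + 86*87) = 1/(63656 + 7482) = 1/71138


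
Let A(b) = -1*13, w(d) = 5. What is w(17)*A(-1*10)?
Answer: -65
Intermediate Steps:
A(b) = -13
w(17)*A(-1*10) = 5*(-13) = -65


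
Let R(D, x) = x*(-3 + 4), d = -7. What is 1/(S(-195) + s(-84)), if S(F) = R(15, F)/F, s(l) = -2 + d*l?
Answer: 1/587 ≈ 0.0017036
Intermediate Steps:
s(l) = -2 - 7*l
R(D, x) = x (R(D, x) = x*1 = x)
S(F) = 1 (S(F) = F/F = 1)
1/(S(-195) + s(-84)) = 1/(1 + (-2 - 7*(-84))) = 1/(1 + (-2 + 588)) = 1/(1 + 586) = 1/587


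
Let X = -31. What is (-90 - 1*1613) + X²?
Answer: -742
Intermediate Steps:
(-90 - 1*1613) + X² = (-90 - 1*1613) + (-31)² = (-90 - 1613) + 961 = -1703 + 961 = -742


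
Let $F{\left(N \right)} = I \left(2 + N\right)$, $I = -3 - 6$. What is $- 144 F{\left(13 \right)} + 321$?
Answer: $19761$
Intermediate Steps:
$I = -9$ ($I = -3 - 6 = -9$)
$F{\left(N \right)} = -18 - 9 N$ ($F{\left(N \right)} = - 9 \left(2 + N\right) = -18 - 9 N$)
$- 144 F{\left(13 \right)} + 321 = - 144 \left(-18 - 117\right) + 321 = \left(-144\right) \left(-135\right) + 321 = 19440 + 321 = 19761$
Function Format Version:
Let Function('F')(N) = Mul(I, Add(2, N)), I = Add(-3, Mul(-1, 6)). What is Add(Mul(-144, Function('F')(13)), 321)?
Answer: 19761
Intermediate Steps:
I = -9 (I = Add(-3, -6) = -9)
Function('F')(N) = Add(-18, Mul(-9, N)) (Function('F')(N) = Mul(-9, Add(2, N)) = Add(-18, Mul(-9, N)))
Add(Mul(-144, Function('F')(13)), 321) = Add(Mul(-144, Add(-18, Mul(-9, 13))), 321) = Add(Mul(-144, Add(-18, -117)), 321) = Add(Mul(-144, -135), 321) = Add(19440, 321) = 19761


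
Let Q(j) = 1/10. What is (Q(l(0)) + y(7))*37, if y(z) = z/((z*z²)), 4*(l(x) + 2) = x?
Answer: 2183/490 ≈ 4.4551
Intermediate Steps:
l(x) = -2 + x/4
Q(j) = ⅒
y(z) = z⁻² (y(z) = z/(z³) = z/z³ = z⁻²)
(Q(l(0)) + y(7))*37 = (⅒ + 7⁻²)*37 = (⅒ + 1/49)*37 = (59/490)*37 = 2183/490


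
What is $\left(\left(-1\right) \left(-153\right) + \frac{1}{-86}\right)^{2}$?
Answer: $\frac{173106649}{7396} \approx 23405.0$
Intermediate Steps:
$\left(\left(-1\right) \left(-153\right) + \frac{1}{-86}\right)^{2} = \left(153 - \frac{1}{86}\right)^{2} = \left(\frac{13157}{86}\right)^{2} = \frac{173106649}{7396}$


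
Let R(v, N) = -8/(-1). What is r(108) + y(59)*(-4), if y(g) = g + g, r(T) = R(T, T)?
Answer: -464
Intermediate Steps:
R(v, N) = 8 (R(v, N) = -8*(-1) = 8)
r(T) = 8
y(g) = 2*g
r(108) + y(59)*(-4) = 8 + (2*59)*(-4) = 8 + 118*(-4) = 8 - 472 = -464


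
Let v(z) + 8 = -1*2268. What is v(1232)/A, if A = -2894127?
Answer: 2276/2894127 ≈ 0.00078642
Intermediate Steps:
v(z) = -2276 (v(z) = -8 - 1*2268 = -8 - 2268 = -2276)
v(1232)/A = -2276/(-2894127) = -2276*(-1/2894127) = 2276/2894127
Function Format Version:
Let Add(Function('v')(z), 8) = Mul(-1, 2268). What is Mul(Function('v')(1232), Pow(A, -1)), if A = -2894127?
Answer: Rational(2276, 2894127) ≈ 0.00078642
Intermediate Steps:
Function('v')(z) = -2276 (Function('v')(z) = Add(-8, Mul(-1, 2268)) = Add(-8, -2268) = -2276)
Mul(Function('v')(1232), Pow(A, -1)) = Mul(-2276, Pow(-2894127, -1)) = Mul(-2276, Rational(-1, 2894127)) = Rational(2276, 2894127)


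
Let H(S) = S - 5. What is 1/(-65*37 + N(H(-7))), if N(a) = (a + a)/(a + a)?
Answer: -1/2404 ≈ -0.00041597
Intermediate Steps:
H(S) = -5 + S
N(a) = 1 (N(a) = (2*a)/((2*a)) = (2*a)*(1/(2*a)) = 1)
1/(-65*37 + N(H(-7))) = 1/(-65*37 + 1) = 1/(-2405 + 1) = 1/(-2404) = -1/2404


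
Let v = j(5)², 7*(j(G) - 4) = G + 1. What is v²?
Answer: 1336336/2401 ≈ 556.57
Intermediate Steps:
j(G) = 29/7 + G/7 (j(G) = 4 + (G + 1)/7 = 4 + (1 + G)/7 = 4 + (⅐ + G/7) = 29/7 + G/7)
v = 1156/49 (v = (29/7 + (⅐)*5)² = (29/7 + 5/7)² = (34/7)² = 1156/49 ≈ 23.592)
v² = (1156/49)² = 1336336/2401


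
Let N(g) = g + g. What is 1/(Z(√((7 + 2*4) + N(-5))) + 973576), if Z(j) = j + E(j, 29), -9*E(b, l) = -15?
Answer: 8762199/8530681257244 - 9*√5/8530681257244 ≈ 1.0271e-6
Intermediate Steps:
N(g) = 2*g
E(b, l) = 5/3 (E(b, l) = -⅑*(-15) = 5/3)
Z(j) = 5/3 + j (Z(j) = j + 5/3 = 5/3 + j)
1/(Z(√((7 + 2*4) + N(-5))) + 973576) = 1/((5/3 + √((7 + 2*4) + 2*(-5))) + 973576) = 1/((5/3 + √((7 + 8) - 10)) + 973576) = 1/((5/3 + √(15 - 10)) + 973576) = 1/((5/3 + √5) + 973576) = 1/(2920733/3 + √5)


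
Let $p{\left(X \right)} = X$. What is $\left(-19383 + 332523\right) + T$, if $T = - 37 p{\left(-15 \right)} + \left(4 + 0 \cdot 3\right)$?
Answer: $313699$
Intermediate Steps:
$T = 559$ ($T = \left(-37\right) \left(-15\right) + \left(4 + 0 \cdot 3\right) = 555 + \left(4 + 0\right) = 555 + 4 = 559$)
$\left(-19383 + 332523\right) + T = \left(-19383 + 332523\right) + 559 = 313140 + 559 = 313699$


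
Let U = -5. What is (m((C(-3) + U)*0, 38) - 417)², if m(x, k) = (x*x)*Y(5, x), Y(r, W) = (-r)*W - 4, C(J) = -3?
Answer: 173889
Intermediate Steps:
Y(r, W) = -4 - W*r (Y(r, W) = -W*r - 4 = -4 - W*r)
m(x, k) = x²*(-4 - 5*x) (m(x, k) = (x*x)*(-4 - 1*x*5) = x²*(-4 - 5*x))
(m((C(-3) + U)*0, 38) - 417)² = (((-3 - 5)*0)²*(-4 - 5*(-3 - 5)*0) - 417)² = ((-8*0)²*(-4 - (-40)*0) - 417)² = (0²*(-4 - 5*0) - 417)² = (0*(-4 + 0) - 417)² = (0*(-4) - 417)² = (0 - 417)² = (-417)² = 173889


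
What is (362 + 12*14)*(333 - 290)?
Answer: 22790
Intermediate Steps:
(362 + 12*14)*(333 - 290) = (362 + 168)*43 = 530*43 = 22790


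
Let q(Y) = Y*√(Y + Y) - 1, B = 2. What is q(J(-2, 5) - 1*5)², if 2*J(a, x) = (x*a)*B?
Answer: -6749 + 30*I*√30 ≈ -6749.0 + 164.32*I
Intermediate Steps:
J(a, x) = a*x (J(a, x) = ((x*a)*2)/2 = ((a*x)*2)/2 = (2*a*x)/2 = a*x)
q(Y) = -1 + √2*Y^(3/2) (q(Y) = Y*√(2*Y) - 1 = Y*(√2*√Y) - 1 = √2*Y^(3/2) - 1 = -1 + √2*Y^(3/2))
q(J(-2, 5) - 1*5)² = (-1 + √2*(-2*5 - 1*5)^(3/2))² = (-1 + √2*(-10 - 5)^(3/2))² = (-1 + √2*(-15)^(3/2))² = (-1 + √2*(-15*I*√15))² = (-1 - 15*I*√30)²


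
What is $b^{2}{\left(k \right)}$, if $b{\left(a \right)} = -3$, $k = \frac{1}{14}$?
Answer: $9$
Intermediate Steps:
$k = \frac{1}{14} \approx 0.071429$
$b^{2}{\left(k \right)} = \left(-3\right)^{2} = 9$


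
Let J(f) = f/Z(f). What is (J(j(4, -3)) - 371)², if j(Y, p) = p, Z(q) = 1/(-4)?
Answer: 128881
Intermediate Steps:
Z(q) = -¼
J(f) = -4*f (J(f) = f/(-¼) = f*(-4) = -4*f)
(J(j(4, -3)) - 371)² = (-4*(-3) - 371)² = (12 - 371)² = (-359)² = 128881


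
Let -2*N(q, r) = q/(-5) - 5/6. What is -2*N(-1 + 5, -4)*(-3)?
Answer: 49/10 ≈ 4.9000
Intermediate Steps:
N(q, r) = 5/12 + q/10 (N(q, r) = -(q/(-5) - 5/6)/2 = -(q*(-1/5) - 5*1/6)/2 = -(-q/5 - 5/6)/2 = -(-5/6 - q/5)/2 = 5/12 + q/10)
-2*N(-1 + 5, -4)*(-3) = -2*(5/12 + (-1 + 5)/10)*(-3) = -2*(5/12 + (1/10)*4)*(-3) = -2*(5/12 + 2/5)*(-3) = -2*49/60*(-3) = -49/30*(-3) = 49/10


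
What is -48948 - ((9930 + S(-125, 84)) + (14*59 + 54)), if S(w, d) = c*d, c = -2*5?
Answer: -58918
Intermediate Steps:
c = -10
S(w, d) = -10*d
-48948 - ((9930 + S(-125, 84)) + (14*59 + 54)) = -48948 - ((9930 - 10*84) + (14*59 + 54)) = -48948 - ((9930 - 840) + (826 + 54)) = -48948 - (9090 + 880) = -48948 - 1*9970 = -48948 - 9970 = -58918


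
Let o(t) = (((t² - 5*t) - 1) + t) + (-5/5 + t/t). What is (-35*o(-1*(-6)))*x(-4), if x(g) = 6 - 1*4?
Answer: -770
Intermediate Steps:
x(g) = 2 (x(g) = 6 - 4 = 2)
o(t) = -1 + t² - 4*t (o(t) = ((-1 + t² - 5*t) + t) + (-5*⅕ + 1) = (-1 + t² - 4*t) + (-1 + 1) = (-1 + t² - 4*t) + 0 = -1 + t² - 4*t)
(-35*o(-1*(-6)))*x(-4) = -35*(-1 + (-1*(-6))² - (-4)*(-6))*2 = -35*(-1 + 6² - 4*6)*2 = -35*(-1 + 36 - 24)*2 = -35*11*2 = -385*2 = -770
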